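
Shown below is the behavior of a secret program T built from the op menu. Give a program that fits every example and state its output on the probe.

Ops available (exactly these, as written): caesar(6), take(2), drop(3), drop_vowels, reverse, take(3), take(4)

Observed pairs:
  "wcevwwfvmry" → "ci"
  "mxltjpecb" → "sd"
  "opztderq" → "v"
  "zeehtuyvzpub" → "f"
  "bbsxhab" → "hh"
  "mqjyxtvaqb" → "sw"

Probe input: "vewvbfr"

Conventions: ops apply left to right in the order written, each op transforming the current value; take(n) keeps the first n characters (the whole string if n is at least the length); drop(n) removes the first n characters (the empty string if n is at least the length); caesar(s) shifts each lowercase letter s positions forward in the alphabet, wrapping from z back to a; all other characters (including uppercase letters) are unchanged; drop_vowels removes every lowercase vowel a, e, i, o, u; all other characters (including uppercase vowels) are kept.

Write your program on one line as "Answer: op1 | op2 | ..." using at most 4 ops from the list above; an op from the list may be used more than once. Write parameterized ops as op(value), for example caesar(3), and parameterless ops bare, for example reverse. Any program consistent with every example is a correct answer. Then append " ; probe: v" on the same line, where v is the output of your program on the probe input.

take(2) | drop_vowels | caesar(6) ; probe: "b"

Check, running the answer program on each example:
  "wcevwwfvmry" -> "wc" -> "wc" -> "ci"
  "mxltjpecb" -> "mx" -> "mx" -> "sd"
  "opztderq" -> "op" -> "p" -> "v"
  "zeehtuyvzpub" -> "ze" -> "z" -> "f"
  "bbsxhab" -> "bb" -> "bb" -> "hh"
  "mqjyxtvaqb" -> "mq" -> "mq" -> "sw"
  probe: "vewvbfr" -> "ve" -> "v" -> "b"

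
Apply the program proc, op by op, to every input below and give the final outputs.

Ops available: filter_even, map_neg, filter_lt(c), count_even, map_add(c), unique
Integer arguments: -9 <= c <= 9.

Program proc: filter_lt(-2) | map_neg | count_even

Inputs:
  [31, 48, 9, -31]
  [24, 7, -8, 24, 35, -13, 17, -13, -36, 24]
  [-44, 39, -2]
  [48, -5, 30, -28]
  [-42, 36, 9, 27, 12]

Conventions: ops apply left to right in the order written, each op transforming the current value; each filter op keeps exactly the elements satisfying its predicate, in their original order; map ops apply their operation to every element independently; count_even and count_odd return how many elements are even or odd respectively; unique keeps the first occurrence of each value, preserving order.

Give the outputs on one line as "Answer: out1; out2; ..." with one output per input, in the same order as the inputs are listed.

Execution, op by op:
  [31, 48, 9, -31] -> [-31] -> [31] -> 0
  [24, 7, -8, 24, 35, -13, 17, -13, -36, 24] -> [-8, -13, -13, -36] -> [8, 13, 13, 36] -> 2
  [-44, 39, -2] -> [-44] -> [44] -> 1
  [48, -5, 30, -28] -> [-5, -28] -> [5, 28] -> 1
  [-42, 36, 9, 27, 12] -> [-42] -> [42] -> 1

0; 2; 1; 1; 1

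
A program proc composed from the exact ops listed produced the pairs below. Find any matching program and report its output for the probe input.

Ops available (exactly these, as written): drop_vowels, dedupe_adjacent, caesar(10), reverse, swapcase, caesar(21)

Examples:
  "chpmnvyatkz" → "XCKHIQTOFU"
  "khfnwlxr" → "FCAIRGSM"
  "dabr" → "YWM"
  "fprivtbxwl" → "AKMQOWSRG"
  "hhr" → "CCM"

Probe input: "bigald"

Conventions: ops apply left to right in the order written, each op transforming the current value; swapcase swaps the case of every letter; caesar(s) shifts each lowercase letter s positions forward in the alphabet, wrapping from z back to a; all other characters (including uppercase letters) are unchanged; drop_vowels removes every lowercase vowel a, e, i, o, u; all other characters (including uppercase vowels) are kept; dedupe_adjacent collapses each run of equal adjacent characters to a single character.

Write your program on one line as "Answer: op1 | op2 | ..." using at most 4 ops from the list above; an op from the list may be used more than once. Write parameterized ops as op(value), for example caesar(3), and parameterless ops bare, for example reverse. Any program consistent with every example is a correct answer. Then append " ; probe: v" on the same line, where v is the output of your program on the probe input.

drop_vowels | caesar(21) | swapcase ; probe: "WBGY"

Check, running the answer program on each example:
  "chpmnvyatkz" -> "chpmnvytkz" -> "xckhiqtofu" -> "XCKHIQTOFU"
  "khfnwlxr" -> "khfnwlxr" -> "fcairgsm" -> "FCAIRGSM"
  "dabr" -> "dbr" -> "ywm" -> "YWM"
  "fprivtbxwl" -> "fprvtbxwl" -> "akmqowsrg" -> "AKMQOWSRG"
  "hhr" -> "hhr" -> "ccm" -> "CCM"
  probe: "bigald" -> "bgld" -> "wbgy" -> "WBGY"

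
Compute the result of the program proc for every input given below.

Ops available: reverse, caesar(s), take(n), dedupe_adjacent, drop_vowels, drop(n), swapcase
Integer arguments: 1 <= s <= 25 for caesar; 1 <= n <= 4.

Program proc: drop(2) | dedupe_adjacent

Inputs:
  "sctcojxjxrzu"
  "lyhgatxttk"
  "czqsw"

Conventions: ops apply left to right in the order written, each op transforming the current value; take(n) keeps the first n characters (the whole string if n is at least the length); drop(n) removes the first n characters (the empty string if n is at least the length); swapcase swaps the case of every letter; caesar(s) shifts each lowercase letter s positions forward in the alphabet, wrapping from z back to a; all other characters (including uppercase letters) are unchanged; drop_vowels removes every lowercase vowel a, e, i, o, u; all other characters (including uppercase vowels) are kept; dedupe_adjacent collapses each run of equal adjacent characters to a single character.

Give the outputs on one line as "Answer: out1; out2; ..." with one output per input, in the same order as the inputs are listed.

"tcojxjxrzu"; "hgatxtk"; "qsw"

Execution, op by op:
  "sctcojxjxrzu" -> "tcojxjxrzu" -> "tcojxjxrzu"
  "lyhgatxttk" -> "hgatxttk" -> "hgatxtk"
  "czqsw" -> "qsw" -> "qsw"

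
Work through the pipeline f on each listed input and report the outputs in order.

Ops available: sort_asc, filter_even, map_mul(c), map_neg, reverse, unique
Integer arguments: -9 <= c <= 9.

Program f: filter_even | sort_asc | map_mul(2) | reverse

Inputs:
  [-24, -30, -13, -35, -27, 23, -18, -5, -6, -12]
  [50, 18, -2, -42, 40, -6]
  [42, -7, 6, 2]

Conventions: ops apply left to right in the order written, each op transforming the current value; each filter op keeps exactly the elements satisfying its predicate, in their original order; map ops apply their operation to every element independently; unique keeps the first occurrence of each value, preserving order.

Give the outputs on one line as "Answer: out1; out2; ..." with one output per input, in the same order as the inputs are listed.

[-12, -24, -36, -48, -60]; [100, 80, 36, -4, -12, -84]; [84, 12, 4]

Execution, op by op:
  [-24, -30, -13, -35, -27, 23, -18, -5, -6, -12] -> [-24, -30, -18, -6, -12] -> [-30, -24, -18, -12, -6] -> [-60, -48, -36, -24, -12] -> [-12, -24, -36, -48, -60]
  [50, 18, -2, -42, 40, -6] -> [50, 18, -2, -42, 40, -6] -> [-42, -6, -2, 18, 40, 50] -> [-84, -12, -4, 36, 80, 100] -> [100, 80, 36, -4, -12, -84]
  [42, -7, 6, 2] -> [42, 6, 2] -> [2, 6, 42] -> [4, 12, 84] -> [84, 12, 4]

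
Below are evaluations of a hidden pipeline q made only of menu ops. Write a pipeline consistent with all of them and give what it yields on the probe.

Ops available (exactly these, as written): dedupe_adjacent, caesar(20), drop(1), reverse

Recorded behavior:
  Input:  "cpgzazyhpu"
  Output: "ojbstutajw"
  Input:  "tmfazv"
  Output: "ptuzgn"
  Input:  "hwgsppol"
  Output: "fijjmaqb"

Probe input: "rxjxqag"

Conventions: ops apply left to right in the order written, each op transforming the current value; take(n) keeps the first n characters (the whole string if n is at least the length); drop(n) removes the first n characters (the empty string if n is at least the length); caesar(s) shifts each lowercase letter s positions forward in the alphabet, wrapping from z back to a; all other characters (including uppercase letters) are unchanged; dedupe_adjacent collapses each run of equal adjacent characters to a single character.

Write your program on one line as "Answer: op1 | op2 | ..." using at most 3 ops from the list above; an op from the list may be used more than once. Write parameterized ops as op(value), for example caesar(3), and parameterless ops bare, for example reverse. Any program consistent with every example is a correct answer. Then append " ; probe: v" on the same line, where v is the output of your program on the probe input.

reverse | caesar(20) ; probe: "aukrdrl"

Check, running the answer program on each example:
  "cpgzazyhpu" -> "uphyzazgpc" -> "ojbstutajw"
  "tmfazv" -> "vzafmt" -> "ptuzgn"
  "hwgsppol" -> "loppsgwh" -> "fijjmaqb"
  probe: "rxjxqag" -> "gaqxjxr" -> "aukrdrl"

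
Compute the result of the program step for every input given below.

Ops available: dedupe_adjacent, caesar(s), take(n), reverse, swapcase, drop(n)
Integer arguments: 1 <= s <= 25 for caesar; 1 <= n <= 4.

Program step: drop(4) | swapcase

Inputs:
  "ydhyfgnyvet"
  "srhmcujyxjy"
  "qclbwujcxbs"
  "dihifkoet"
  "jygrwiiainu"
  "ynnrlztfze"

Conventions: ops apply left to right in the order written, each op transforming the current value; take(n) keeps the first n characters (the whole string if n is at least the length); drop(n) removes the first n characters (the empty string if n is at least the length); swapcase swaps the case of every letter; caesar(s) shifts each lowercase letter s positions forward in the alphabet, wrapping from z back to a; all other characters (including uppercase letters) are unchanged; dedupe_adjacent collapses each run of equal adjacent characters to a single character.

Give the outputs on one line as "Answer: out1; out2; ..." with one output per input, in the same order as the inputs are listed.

"FGNYVET"; "CUJYXJY"; "WUJCXBS"; "FKOET"; "WIIAINU"; "LZTFZE"

Execution, op by op:
  "ydhyfgnyvet" -> "fgnyvet" -> "FGNYVET"
  "srhmcujyxjy" -> "cujyxjy" -> "CUJYXJY"
  "qclbwujcxbs" -> "wujcxbs" -> "WUJCXBS"
  "dihifkoet" -> "fkoet" -> "FKOET"
  "jygrwiiainu" -> "wiiainu" -> "WIIAINU"
  "ynnrlztfze" -> "lztfze" -> "LZTFZE"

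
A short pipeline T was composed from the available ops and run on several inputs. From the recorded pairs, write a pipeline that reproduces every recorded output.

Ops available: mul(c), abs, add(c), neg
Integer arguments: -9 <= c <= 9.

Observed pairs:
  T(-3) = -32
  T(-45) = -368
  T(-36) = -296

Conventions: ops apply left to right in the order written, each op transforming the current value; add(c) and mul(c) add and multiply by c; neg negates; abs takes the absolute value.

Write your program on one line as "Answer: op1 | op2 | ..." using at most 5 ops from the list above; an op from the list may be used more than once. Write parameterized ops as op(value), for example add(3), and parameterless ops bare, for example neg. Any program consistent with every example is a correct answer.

mul(8) | neg | add(8) | neg

Check, running the answer program on each example:
  -3 -> -24 -> 24 -> 32 -> -32
  -45 -> -360 -> 360 -> 368 -> -368
  -36 -> -288 -> 288 -> 296 -> -296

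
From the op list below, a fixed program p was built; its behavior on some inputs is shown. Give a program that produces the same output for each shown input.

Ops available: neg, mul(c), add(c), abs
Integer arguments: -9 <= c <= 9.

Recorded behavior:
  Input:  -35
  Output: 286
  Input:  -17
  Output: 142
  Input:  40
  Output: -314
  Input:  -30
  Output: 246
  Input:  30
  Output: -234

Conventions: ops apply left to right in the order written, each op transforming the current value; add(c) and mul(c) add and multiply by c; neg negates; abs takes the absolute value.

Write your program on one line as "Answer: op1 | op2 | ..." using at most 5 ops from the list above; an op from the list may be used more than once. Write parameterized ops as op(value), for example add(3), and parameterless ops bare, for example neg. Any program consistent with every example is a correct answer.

neg | mul(8) | add(-3) | add(9)

Check, running the answer program on each example:
  -35 -> 35 -> 280 -> 277 -> 286
  -17 -> 17 -> 136 -> 133 -> 142
  40 -> -40 -> -320 -> -323 -> -314
  -30 -> 30 -> 240 -> 237 -> 246
  30 -> -30 -> -240 -> -243 -> -234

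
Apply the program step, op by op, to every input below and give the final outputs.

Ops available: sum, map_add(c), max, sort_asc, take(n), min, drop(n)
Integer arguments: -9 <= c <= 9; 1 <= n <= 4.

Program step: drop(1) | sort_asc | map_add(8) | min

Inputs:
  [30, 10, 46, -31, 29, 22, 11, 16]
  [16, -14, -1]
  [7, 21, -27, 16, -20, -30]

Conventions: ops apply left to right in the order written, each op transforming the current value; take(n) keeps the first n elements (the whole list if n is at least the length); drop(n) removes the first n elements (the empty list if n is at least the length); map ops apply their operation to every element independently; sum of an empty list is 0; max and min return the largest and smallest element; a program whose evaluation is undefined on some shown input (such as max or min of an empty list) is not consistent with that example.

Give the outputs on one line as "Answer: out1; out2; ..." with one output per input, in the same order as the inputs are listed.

Execution, op by op:
  [30, 10, 46, -31, 29, 22, 11, 16] -> [10, 46, -31, 29, 22, 11, 16] -> [-31, 10, 11, 16, 22, 29, 46] -> [-23, 18, 19, 24, 30, 37, 54] -> -23
  [16, -14, -1] -> [-14, -1] -> [-14, -1] -> [-6, 7] -> -6
  [7, 21, -27, 16, -20, -30] -> [21, -27, 16, -20, -30] -> [-30, -27, -20, 16, 21] -> [-22, -19, -12, 24, 29] -> -22

-23; -6; -22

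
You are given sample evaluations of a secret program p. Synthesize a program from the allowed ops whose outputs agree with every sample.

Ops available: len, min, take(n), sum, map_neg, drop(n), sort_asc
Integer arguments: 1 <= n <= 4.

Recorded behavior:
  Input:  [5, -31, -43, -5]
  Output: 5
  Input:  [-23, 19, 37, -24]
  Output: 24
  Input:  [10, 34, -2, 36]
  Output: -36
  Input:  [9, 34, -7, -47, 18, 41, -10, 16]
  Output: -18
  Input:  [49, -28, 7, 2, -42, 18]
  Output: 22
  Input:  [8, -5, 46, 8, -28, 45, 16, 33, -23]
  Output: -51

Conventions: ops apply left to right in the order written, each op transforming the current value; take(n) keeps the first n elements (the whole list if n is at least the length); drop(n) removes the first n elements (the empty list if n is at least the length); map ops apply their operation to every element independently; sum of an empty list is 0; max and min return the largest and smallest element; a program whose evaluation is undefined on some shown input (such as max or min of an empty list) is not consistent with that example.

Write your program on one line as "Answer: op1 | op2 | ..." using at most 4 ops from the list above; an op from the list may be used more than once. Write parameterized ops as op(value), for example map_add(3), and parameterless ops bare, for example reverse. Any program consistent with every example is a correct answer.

map_neg | drop(3) | sum

Check, running the answer program on each example:
  [5, -31, -43, -5] -> [-5, 31, 43, 5] -> [5] -> 5
  [-23, 19, 37, -24] -> [23, -19, -37, 24] -> [24] -> 24
  [10, 34, -2, 36] -> [-10, -34, 2, -36] -> [-36] -> -36
  [9, 34, -7, -47, 18, 41, -10, 16] -> [-9, -34, 7, 47, -18, -41, 10, -16] -> [47, -18, -41, 10, -16] -> -18
  [49, -28, 7, 2, -42, 18] -> [-49, 28, -7, -2, 42, -18] -> [-2, 42, -18] -> 22
  [8, -5, 46, 8, -28, 45, 16, 33, -23] -> [-8, 5, -46, -8, 28, -45, -16, -33, 23] -> [-8, 28, -45, -16, -33, 23] -> -51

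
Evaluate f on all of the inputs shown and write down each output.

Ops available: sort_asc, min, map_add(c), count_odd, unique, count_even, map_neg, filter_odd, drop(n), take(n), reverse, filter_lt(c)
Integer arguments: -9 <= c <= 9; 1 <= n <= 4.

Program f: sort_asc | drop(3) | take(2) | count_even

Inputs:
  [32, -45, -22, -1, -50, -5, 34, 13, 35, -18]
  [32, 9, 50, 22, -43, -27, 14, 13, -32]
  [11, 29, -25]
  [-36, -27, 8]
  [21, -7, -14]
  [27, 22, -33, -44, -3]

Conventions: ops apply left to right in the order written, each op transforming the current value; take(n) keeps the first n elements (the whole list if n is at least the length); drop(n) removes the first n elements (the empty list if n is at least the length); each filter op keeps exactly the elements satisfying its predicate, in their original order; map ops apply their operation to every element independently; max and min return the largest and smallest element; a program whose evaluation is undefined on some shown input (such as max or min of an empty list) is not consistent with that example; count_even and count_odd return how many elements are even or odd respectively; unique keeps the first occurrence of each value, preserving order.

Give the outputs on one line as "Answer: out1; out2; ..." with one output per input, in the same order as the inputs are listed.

1; 0; 0; 0; 0; 1

Execution, op by op:
  [32, -45, -22, -1, -50, -5, 34, 13, 35, -18] -> [-50, -45, -22, -18, -5, -1, 13, 32, 34, 35] -> [-18, -5, -1, 13, 32, 34, 35] -> [-18, -5] -> 1
  [32, 9, 50, 22, -43, -27, 14, 13, -32] -> [-43, -32, -27, 9, 13, 14, 22, 32, 50] -> [9, 13, 14, 22, 32, 50] -> [9, 13] -> 0
  [11, 29, -25] -> [-25, 11, 29] -> [] -> [] -> 0
  [-36, -27, 8] -> [-36, -27, 8] -> [] -> [] -> 0
  [21, -7, -14] -> [-14, -7, 21] -> [] -> [] -> 0
  [27, 22, -33, -44, -3] -> [-44, -33, -3, 22, 27] -> [22, 27] -> [22, 27] -> 1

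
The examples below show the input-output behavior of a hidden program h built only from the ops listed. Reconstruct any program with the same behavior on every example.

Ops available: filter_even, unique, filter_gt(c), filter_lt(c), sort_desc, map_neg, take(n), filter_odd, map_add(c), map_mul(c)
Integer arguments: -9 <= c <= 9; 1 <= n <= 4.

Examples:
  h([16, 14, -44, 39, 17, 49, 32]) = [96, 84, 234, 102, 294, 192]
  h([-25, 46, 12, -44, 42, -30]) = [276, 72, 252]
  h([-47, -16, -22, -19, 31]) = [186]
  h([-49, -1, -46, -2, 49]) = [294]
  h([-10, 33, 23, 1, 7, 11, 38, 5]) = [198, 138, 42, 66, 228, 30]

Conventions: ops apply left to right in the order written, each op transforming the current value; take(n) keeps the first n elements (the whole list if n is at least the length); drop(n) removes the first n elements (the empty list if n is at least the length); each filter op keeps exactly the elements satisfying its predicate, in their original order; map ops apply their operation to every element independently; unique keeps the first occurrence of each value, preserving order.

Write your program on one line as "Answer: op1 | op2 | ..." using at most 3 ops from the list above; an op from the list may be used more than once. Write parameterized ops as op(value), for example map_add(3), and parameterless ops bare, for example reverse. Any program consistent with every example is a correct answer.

map_mul(6) | filter_gt(8)

Check, running the answer program on each example:
  [16, 14, -44, 39, 17, 49, 32] -> [96, 84, -264, 234, 102, 294, 192] -> [96, 84, 234, 102, 294, 192]
  [-25, 46, 12, -44, 42, -30] -> [-150, 276, 72, -264, 252, -180] -> [276, 72, 252]
  [-47, -16, -22, -19, 31] -> [-282, -96, -132, -114, 186] -> [186]
  [-49, -1, -46, -2, 49] -> [-294, -6, -276, -12, 294] -> [294]
  [-10, 33, 23, 1, 7, 11, 38, 5] -> [-60, 198, 138, 6, 42, 66, 228, 30] -> [198, 138, 42, 66, 228, 30]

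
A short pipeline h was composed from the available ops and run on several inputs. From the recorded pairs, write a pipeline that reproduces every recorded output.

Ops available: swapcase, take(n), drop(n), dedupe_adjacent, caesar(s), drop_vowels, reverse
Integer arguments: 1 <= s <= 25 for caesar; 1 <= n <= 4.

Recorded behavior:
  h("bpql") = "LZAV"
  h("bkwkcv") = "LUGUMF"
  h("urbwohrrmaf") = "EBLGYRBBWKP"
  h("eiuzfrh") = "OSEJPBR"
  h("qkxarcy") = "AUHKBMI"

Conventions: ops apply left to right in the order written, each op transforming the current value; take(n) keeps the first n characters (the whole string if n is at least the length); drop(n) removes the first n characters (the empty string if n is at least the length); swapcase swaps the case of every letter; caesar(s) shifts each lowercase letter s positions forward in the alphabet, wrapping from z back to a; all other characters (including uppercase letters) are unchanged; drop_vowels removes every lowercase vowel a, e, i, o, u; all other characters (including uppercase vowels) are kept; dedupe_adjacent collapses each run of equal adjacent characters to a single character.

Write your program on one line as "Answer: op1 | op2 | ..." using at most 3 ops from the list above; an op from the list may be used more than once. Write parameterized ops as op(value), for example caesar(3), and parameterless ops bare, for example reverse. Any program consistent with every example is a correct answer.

caesar(10) | swapcase

Check, running the answer program on each example:
  "bpql" -> "lzav" -> "LZAV"
  "bkwkcv" -> "lugumf" -> "LUGUMF"
  "urbwohrrmaf" -> "eblgyrbbwkp" -> "EBLGYRBBWKP"
  "eiuzfrh" -> "osejpbr" -> "OSEJPBR"
  "qkxarcy" -> "auhkbmi" -> "AUHKBMI"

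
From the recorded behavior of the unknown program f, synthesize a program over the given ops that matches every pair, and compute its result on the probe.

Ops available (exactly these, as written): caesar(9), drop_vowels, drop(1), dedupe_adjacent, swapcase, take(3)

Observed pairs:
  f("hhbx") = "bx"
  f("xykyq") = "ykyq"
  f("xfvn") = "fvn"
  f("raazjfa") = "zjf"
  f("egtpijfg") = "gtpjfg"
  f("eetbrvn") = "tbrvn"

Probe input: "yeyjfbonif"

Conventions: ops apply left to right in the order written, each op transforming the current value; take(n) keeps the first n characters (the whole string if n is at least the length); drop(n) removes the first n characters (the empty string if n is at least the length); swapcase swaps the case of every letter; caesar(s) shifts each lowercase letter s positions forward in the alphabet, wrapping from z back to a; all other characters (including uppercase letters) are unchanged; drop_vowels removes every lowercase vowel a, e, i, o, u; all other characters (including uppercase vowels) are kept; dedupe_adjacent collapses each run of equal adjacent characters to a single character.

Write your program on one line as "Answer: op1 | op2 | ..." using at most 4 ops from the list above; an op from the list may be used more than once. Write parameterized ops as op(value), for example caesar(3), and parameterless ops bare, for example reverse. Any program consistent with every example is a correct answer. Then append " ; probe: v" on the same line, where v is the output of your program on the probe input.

dedupe_adjacent | drop(1) | drop_vowels ; probe: "yjfbnf"

Check, running the answer program on each example:
  "hhbx" -> "hbx" -> "bx" -> "bx"
  "xykyq" -> "xykyq" -> "ykyq" -> "ykyq"
  "xfvn" -> "xfvn" -> "fvn" -> "fvn"
  "raazjfa" -> "razjfa" -> "azjfa" -> "zjf"
  "egtpijfg" -> "egtpijfg" -> "gtpijfg" -> "gtpjfg"
  "eetbrvn" -> "etbrvn" -> "tbrvn" -> "tbrvn"
  probe: "yeyjfbonif" -> "yeyjfbonif" -> "eyjfbonif" -> "yjfbnf"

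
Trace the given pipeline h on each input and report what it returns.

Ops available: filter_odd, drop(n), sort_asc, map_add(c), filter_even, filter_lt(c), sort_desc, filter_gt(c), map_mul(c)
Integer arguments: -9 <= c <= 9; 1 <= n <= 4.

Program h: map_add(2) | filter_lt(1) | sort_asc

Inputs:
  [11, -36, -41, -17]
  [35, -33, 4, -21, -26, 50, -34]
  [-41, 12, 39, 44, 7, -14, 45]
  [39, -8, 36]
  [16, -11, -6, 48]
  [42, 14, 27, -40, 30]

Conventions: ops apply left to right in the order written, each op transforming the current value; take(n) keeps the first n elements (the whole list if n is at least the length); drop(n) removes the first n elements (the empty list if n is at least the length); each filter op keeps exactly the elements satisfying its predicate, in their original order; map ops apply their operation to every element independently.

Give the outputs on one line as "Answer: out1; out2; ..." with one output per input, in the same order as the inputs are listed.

[-39, -34, -15]; [-32, -31, -24, -19]; [-39, -12]; [-6]; [-9, -4]; [-38]

Execution, op by op:
  [11, -36, -41, -17] -> [13, -34, -39, -15] -> [-34, -39, -15] -> [-39, -34, -15]
  [35, -33, 4, -21, -26, 50, -34] -> [37, -31, 6, -19, -24, 52, -32] -> [-31, -19, -24, -32] -> [-32, -31, -24, -19]
  [-41, 12, 39, 44, 7, -14, 45] -> [-39, 14, 41, 46, 9, -12, 47] -> [-39, -12] -> [-39, -12]
  [39, -8, 36] -> [41, -6, 38] -> [-6] -> [-6]
  [16, -11, -6, 48] -> [18, -9, -4, 50] -> [-9, -4] -> [-9, -4]
  [42, 14, 27, -40, 30] -> [44, 16, 29, -38, 32] -> [-38] -> [-38]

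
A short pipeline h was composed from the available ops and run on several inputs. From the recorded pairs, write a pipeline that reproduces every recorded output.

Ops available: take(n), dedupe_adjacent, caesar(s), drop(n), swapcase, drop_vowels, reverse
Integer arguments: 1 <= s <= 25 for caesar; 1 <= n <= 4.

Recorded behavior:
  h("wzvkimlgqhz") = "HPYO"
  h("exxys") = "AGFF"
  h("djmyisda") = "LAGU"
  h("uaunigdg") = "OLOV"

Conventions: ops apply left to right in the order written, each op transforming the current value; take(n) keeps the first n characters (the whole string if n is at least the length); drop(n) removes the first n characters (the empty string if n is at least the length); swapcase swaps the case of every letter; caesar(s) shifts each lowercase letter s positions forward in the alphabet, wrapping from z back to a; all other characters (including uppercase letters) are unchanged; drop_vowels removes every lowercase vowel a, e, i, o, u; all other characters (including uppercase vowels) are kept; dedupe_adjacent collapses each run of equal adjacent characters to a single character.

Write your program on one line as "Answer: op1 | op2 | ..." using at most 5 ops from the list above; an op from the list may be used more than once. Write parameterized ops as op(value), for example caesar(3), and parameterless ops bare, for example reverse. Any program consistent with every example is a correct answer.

drop_vowels | reverse | caesar(8) | swapcase | take(4)

Check, running the answer program on each example:
  "wzvkimlgqhz" -> "wzvkmlgqhz" -> "zhqglmkvzw" -> "hpyotusdhe" -> "HPYOTUSDHE" -> "HPYO"
  "exxys" -> "xxys" -> "syxx" -> "agff" -> "AGFF" -> "AGFF"
  "djmyisda" -> "djmysd" -> "dsymjd" -> "lagurl" -> "LAGURL" -> "LAGU"
  "uaunigdg" -> "ngdg" -> "gdgn" -> "olov" -> "OLOV" -> "OLOV"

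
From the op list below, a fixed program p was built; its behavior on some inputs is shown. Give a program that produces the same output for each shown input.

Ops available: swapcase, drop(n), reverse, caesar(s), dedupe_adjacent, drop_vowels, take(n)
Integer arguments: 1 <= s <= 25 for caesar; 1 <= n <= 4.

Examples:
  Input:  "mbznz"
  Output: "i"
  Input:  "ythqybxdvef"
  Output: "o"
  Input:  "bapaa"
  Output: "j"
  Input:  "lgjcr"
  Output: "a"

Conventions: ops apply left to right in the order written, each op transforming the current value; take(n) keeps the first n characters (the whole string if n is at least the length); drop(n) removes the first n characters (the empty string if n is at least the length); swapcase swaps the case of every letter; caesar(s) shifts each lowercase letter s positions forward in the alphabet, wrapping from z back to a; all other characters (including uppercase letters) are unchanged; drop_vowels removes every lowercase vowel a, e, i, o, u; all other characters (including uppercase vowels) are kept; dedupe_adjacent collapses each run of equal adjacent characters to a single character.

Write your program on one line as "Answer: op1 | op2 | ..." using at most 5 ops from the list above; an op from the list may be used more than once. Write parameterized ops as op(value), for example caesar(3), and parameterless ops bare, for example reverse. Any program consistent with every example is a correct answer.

caesar(2) | caesar(7) | reverse | take(1)

Check, running the answer program on each example:
  "mbznz" -> "odbpb" -> "vkiwi" -> "iwikv" -> "i"
  "ythqybxdvef" -> "avjsadzfxgh" -> "hcqzhkgmeno" -> "onemgkhzqch" -> "o"
  "bapaa" -> "dcrcc" -> "kjyjj" -> "jjyjk" -> "j"
  "lgjcr" -> "nilet" -> "upsla" -> "alspu" -> "a"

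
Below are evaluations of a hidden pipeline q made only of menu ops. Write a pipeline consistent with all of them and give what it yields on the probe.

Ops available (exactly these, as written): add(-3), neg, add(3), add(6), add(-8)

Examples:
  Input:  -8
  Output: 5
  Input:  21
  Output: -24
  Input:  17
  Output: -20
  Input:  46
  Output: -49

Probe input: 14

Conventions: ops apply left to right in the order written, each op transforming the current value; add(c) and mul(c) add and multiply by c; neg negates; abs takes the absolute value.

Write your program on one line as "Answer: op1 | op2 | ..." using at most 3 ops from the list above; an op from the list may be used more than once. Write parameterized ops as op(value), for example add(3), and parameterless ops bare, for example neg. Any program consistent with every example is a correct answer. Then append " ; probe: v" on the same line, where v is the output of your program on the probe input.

add(6) | neg | add(3) ; probe: -17

Check, running the answer program on each example:
  -8 -> -2 -> 2 -> 5
  21 -> 27 -> -27 -> -24
  17 -> 23 -> -23 -> -20
  46 -> 52 -> -52 -> -49
  probe: 14 -> 20 -> -20 -> -17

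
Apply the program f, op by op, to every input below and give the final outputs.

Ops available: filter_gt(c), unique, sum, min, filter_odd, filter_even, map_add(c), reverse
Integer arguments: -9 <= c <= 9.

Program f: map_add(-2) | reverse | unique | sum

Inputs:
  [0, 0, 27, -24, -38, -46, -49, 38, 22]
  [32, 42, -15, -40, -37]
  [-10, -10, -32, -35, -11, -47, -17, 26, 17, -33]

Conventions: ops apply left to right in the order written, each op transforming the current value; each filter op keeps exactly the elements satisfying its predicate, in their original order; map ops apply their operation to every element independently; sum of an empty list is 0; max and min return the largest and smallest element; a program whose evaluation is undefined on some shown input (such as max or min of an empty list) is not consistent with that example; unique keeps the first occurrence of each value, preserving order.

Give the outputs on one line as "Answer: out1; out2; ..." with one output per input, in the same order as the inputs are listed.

Execution, op by op:
  [0, 0, 27, -24, -38, -46, -49, 38, 22] -> [-2, -2, 25, -26, -40, -48, -51, 36, 20] -> [20, 36, -51, -48, -40, -26, 25, -2, -2] -> [20, 36, -51, -48, -40, -26, 25, -2] -> -86
  [32, 42, -15, -40, -37] -> [30, 40, -17, -42, -39] -> [-39, -42, -17, 40, 30] -> [-39, -42, -17, 40, 30] -> -28
  [-10, -10, -32, -35, -11, -47, -17, 26, 17, -33] -> [-12, -12, -34, -37, -13, -49, -19, 24, 15, -35] -> [-35, 15, 24, -19, -49, -13, -37, -34, -12, -12] -> [-35, 15, 24, -19, -49, -13, -37, -34, -12] -> -160

-86; -28; -160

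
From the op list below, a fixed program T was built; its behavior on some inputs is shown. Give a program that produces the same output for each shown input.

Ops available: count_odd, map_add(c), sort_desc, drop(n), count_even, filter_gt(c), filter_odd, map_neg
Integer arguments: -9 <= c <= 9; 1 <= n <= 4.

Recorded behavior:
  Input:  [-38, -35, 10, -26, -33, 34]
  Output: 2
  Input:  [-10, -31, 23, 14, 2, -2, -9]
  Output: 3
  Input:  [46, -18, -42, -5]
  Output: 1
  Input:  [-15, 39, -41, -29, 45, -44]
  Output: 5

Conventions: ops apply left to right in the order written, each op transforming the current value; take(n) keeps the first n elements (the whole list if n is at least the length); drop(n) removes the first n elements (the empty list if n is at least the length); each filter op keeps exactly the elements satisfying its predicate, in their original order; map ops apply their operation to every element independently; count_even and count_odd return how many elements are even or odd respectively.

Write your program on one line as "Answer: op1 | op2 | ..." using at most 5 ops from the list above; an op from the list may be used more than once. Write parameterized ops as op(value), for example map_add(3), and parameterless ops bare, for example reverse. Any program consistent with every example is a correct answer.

map_add(1) | map_neg | sort_desc | count_even

Check, running the answer program on each example:
  [-38, -35, 10, -26, -33, 34] -> [-37, -34, 11, -25, -32, 35] -> [37, 34, -11, 25, 32, -35] -> [37, 34, 32, 25, -11, -35] -> 2
  [-10, -31, 23, 14, 2, -2, -9] -> [-9, -30, 24, 15, 3, -1, -8] -> [9, 30, -24, -15, -3, 1, 8] -> [30, 9, 8, 1, -3, -15, -24] -> 3
  [46, -18, -42, -5] -> [47, -17, -41, -4] -> [-47, 17, 41, 4] -> [41, 17, 4, -47] -> 1
  [-15, 39, -41, -29, 45, -44] -> [-14, 40, -40, -28, 46, -43] -> [14, -40, 40, 28, -46, 43] -> [43, 40, 28, 14, -40, -46] -> 5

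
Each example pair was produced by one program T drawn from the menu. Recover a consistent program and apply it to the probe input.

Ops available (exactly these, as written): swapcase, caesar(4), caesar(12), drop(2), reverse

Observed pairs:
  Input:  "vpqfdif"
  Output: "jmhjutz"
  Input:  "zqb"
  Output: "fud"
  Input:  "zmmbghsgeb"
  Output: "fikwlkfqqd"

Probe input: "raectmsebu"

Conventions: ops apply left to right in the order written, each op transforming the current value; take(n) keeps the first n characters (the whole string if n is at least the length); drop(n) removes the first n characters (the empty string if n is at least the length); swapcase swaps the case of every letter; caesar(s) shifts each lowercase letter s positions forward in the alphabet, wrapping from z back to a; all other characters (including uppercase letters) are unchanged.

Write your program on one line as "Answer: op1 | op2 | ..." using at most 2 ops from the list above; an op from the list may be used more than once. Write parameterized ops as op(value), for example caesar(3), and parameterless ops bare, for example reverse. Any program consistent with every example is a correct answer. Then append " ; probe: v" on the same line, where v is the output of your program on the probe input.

caesar(4) | reverse ; probe: "yfiwqxgiev"

Check, running the answer program on each example:
  "vpqfdif" -> "ztujhmj" -> "jmhjutz"
  "zqb" -> "duf" -> "fud"
  "zmmbghsgeb" -> "dqqfklwkif" -> "fikwlkfqqd"
  probe: "raectmsebu" -> "veigxqwify" -> "yfiwqxgiev"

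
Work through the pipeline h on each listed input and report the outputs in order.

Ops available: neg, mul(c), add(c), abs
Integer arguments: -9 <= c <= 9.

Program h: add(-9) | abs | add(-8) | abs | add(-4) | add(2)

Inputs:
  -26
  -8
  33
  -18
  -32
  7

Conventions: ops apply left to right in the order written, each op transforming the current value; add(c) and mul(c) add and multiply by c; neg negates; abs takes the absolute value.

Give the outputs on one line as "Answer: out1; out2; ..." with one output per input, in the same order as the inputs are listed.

Execution, op by op:
  -26 -> -35 -> 35 -> 27 -> 27 -> 23 -> 25
  -8 -> -17 -> 17 -> 9 -> 9 -> 5 -> 7
  33 -> 24 -> 24 -> 16 -> 16 -> 12 -> 14
  -18 -> -27 -> 27 -> 19 -> 19 -> 15 -> 17
  -32 -> -41 -> 41 -> 33 -> 33 -> 29 -> 31
  7 -> -2 -> 2 -> -6 -> 6 -> 2 -> 4

25; 7; 14; 17; 31; 4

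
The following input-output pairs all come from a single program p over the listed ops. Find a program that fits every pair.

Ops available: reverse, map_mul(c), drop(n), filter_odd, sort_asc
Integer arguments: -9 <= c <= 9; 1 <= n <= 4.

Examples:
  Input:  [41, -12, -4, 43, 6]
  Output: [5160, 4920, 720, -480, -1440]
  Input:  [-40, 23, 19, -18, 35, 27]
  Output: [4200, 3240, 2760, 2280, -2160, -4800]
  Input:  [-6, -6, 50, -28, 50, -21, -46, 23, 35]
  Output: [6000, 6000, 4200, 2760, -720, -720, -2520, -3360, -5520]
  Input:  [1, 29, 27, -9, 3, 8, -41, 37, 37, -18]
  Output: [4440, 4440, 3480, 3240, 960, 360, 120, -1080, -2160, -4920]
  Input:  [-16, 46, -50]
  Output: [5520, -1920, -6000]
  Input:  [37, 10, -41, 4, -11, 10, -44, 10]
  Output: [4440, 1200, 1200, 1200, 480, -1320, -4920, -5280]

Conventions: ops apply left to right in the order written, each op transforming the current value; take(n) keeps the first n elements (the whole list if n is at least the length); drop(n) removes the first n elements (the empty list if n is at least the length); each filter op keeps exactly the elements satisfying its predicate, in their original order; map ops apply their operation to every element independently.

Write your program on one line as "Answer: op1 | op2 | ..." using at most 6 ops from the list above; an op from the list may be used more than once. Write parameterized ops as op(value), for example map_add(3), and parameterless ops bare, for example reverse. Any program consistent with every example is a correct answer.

map_mul(-6) | reverse | map_mul(-4) | sort_asc | reverse | map_mul(5)

Check, running the answer program on each example:
  [41, -12, -4, 43, 6] -> [-246, 72, 24, -258, -36] -> [-36, -258, 24, 72, -246] -> [144, 1032, -96, -288, 984] -> [-288, -96, 144, 984, 1032] -> [1032, 984, 144, -96, -288] -> [5160, 4920, 720, -480, -1440]
  [-40, 23, 19, -18, 35, 27] -> [240, -138, -114, 108, -210, -162] -> [-162, -210, 108, -114, -138, 240] -> [648, 840, -432, 456, 552, -960] -> [-960, -432, 456, 552, 648, 840] -> [840, 648, 552, 456, -432, -960] -> [4200, 3240, 2760, 2280, -2160, -4800]
  [-6, -6, 50, -28, 50, -21, -46, 23, 35] -> [36, 36, -300, 168, -300, 126, 276, -138, -210] -> [-210, -138, 276, 126, -300, 168, -300, 36, 36] -> [840, 552, -1104, -504, 1200, -672, 1200, -144, -144] -> [-1104, -672, -504, -144, -144, 552, 840, 1200, 1200] -> [1200, 1200, 840, 552, -144, -144, -504, -672, -1104] -> [6000, 6000, 4200, 2760, -720, -720, -2520, -3360, -5520]
  [1, 29, 27, -9, 3, 8, -41, 37, 37, -18] -> [-6, -174, -162, 54, -18, -48, 246, -222, -222, 108] -> [108, -222, -222, 246, -48, -18, 54, -162, -174, -6] -> [-432, 888, 888, -984, 192, 72, -216, 648, 696, 24] -> [-984, -432, -216, 24, 72, 192, 648, 696, 888, 888] -> [888, 888, 696, 648, 192, 72, 24, -216, -432, -984] -> [4440, 4440, 3480, 3240, 960, 360, 120, -1080, -2160, -4920]
  [-16, 46, -50] -> [96, -276, 300] -> [300, -276, 96] -> [-1200, 1104, -384] -> [-1200, -384, 1104] -> [1104, -384, -1200] -> [5520, -1920, -6000]
  [37, 10, -41, 4, -11, 10, -44, 10] -> [-222, -60, 246, -24, 66, -60, 264, -60] -> [-60, 264, -60, 66, -24, 246, -60, -222] -> [240, -1056, 240, -264, 96, -984, 240, 888] -> [-1056, -984, -264, 96, 240, 240, 240, 888] -> [888, 240, 240, 240, 96, -264, -984, -1056] -> [4440, 1200, 1200, 1200, 480, -1320, -4920, -5280]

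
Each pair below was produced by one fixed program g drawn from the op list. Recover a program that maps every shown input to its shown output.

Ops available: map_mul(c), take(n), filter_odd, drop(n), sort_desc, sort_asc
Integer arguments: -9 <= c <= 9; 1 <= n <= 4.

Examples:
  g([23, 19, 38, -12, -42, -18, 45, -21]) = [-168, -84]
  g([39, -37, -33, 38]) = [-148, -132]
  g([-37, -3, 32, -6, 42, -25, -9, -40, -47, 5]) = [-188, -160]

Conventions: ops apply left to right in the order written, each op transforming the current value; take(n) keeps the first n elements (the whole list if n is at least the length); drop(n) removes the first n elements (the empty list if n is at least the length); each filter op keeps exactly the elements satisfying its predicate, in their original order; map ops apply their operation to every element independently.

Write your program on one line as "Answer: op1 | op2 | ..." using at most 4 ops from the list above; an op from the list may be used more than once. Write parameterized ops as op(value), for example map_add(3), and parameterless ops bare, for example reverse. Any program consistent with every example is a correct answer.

map_mul(4) | drop(1) | sort_asc | take(2)

Check, running the answer program on each example:
  [23, 19, 38, -12, -42, -18, 45, -21] -> [92, 76, 152, -48, -168, -72, 180, -84] -> [76, 152, -48, -168, -72, 180, -84] -> [-168, -84, -72, -48, 76, 152, 180] -> [-168, -84]
  [39, -37, -33, 38] -> [156, -148, -132, 152] -> [-148, -132, 152] -> [-148, -132, 152] -> [-148, -132]
  [-37, -3, 32, -6, 42, -25, -9, -40, -47, 5] -> [-148, -12, 128, -24, 168, -100, -36, -160, -188, 20] -> [-12, 128, -24, 168, -100, -36, -160, -188, 20] -> [-188, -160, -100, -36, -24, -12, 20, 128, 168] -> [-188, -160]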